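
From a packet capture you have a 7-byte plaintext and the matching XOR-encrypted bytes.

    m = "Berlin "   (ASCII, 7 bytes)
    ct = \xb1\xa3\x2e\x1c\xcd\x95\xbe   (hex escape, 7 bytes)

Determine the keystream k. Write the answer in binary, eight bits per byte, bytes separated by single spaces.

11110011 11000110 01011100 01110000 10100100 11111011 10011110

Since ct = m ⊕ k, XORing both sides with m gives k = m ⊕ ct.
 66 XOR 177 = 243
101 XOR 163 = 198
114 XOR  46 =  92
108 XOR  28 = 112
105 XOR 205 = 164
110 XOR 149 = 251
 32 XOR 190 = 158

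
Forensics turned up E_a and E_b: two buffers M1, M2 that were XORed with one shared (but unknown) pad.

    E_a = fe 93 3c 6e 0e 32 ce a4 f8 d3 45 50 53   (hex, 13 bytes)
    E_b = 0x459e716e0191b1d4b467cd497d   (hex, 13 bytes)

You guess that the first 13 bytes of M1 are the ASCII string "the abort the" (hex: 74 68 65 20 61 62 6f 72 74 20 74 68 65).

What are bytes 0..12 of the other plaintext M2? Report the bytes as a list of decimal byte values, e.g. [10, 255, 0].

[207, 101, 40, 32, 110, 193, 16, 2, 56, 148, 252, 113, 75]

First, E_a ⊕ E_b = (M1 ⊕ K) ⊕ (M2 ⊕ K) = M1 ⊕ M2, so the key drops out. Then M2 = (M1 ⊕ M2) ⊕ M1 over the first 13 bytes.
byte 0: (fe XOR 45) XOR 74 = bb XOR 74 = cf
byte 1: (93 XOR 9e) XOR 68 = 0d XOR 68 = 65
byte 2: (3c XOR 71) XOR 65 = 4d XOR 65 = 28
byte 3: (6e XOR 6e) XOR 20 = 00 XOR 20 = 20
byte 4: (0e XOR 01) XOR 61 = 0f XOR 61 = 6e
byte 5: (32 XOR 91) XOR 62 = a3 XOR 62 = c1
byte 6: (ce XOR b1) XOR 6f = 7f XOR 6f = 10
byte 7: (a4 XOR d4) XOR 72 = 70 XOR 72 = 02
byte 8: (f8 XOR b4) XOR 74 = 4c XOR 74 = 38
byte 9: (d3 XOR 67) XOR 20 = b4 XOR 20 = 94
byte 10: (45 XOR cd) XOR 74 = 88 XOR 74 = fc
byte 11: (50 XOR 49) XOR 68 = 19 XOR 68 = 71
byte 12: (53 XOR 7d) XOR 65 = 2e XOR 65 = 4b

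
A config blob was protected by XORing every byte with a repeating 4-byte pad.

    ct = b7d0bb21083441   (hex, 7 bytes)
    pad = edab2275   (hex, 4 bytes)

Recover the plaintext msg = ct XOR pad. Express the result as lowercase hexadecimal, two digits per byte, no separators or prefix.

5a7b9954e59f63

The 4-byte key repeats, so the effective keystream is ed ab 22 75 ed ab 22.
byte 0: b7 xor ed = 5a
byte 1: d0 xor ab = 7b
byte 2: bb xor 22 = 99
byte 3: 21 xor 75 = 54
byte 4: 08 xor ed = e5
byte 5: 34 xor ab = 9f
byte 6: 41 xor 22 = 63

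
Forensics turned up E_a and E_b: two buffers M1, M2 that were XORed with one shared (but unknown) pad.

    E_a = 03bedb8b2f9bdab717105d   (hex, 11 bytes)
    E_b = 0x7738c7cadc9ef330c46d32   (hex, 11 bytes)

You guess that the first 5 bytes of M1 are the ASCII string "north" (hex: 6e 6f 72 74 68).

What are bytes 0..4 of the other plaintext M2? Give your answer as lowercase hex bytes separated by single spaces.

First, E_a ⊕ E_b = (M1 ⊕ K) ⊕ (M2 ⊕ K) = M1 ⊕ M2, so the key drops out. Then M2 = (M1 ⊕ M2) ⊕ M1 over the first 5 bytes.
byte 0: (03 ^ 77) ^ 6e = 74 ^ 6e = 1a
byte 1: (be ^ 38) ^ 6f = 86 ^ 6f = e9
byte 2: (db ^ c7) ^ 72 = 1c ^ 72 = 6e
byte 3: (8b ^ ca) ^ 74 = 41 ^ 74 = 35
byte 4: (2f ^ dc) ^ 68 = f3 ^ 68 = 9b

1a e9 6e 35 9b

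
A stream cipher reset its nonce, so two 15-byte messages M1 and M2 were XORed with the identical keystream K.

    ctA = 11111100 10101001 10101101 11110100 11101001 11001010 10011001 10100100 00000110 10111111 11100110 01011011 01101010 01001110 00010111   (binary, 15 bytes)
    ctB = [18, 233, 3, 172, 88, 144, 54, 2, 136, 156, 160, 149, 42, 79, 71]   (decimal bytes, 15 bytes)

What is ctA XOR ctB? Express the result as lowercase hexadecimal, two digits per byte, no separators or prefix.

ee40ae58b15aafa68e2346ce400150

ctA ⊕ ctB = (M1 ⊕ K) ⊕ (M2 ⊕ K) = M1 ⊕ M2 — the shared key cancels under XOR.
fc XOR 12 = ee
a9 XOR e9 = 40
ad XOR 03 = ae
f4 XOR ac = 58
e9 XOR 58 = b1
ca XOR 90 = 5a
99 XOR 36 = af
a4 XOR 02 = a6
06 XOR 88 = 8e
bf XOR 9c = 23
e6 XOR a0 = 46
5b XOR 95 = ce
6a XOR 2a = 40
4e XOR 4f = 01
17 XOR 47 = 50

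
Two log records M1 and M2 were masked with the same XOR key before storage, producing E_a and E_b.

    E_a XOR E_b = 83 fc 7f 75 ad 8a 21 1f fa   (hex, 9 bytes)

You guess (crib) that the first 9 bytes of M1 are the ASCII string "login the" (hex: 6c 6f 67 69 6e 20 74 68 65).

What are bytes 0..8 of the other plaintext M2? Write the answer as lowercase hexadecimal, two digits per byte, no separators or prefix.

Since E_a ⊕ E_b = M1 ⊕ M2, XORing with the guessed M1 bytes yields the corresponding M2 bytes: M2 = (E_a ⊕ E_b) ⊕ M1.
10000011 ^ 01101100 = 11101111
11111100 ^ 01101111 = 10010011
01111111 ^ 01100111 = 00011000
01110101 ^ 01101001 = 00011100
10101101 ^ 01101110 = 11000011
10001010 ^ 00100000 = 10101010
00100001 ^ 01110100 = 01010101
00011111 ^ 01101000 = 01110111
11111010 ^ 01100101 = 10011111

ef93181cc3aa55779f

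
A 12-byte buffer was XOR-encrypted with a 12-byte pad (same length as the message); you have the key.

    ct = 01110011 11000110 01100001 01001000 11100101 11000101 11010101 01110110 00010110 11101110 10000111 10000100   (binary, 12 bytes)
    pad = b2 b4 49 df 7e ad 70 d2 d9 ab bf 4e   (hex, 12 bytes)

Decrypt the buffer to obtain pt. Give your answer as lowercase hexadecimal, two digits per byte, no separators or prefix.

c17228979b68a5a4cf4538ca

115 xor 178 = 193
198 xor 180 = 114
 97 xor  73 =  40
 72 xor 223 = 151
229 xor 126 = 155
197 xor 173 = 104
213 xor 112 = 165
118 xor 210 = 164
 22 xor 217 = 207
238 xor 171 =  69
135 xor 191 =  56
132 xor  78 = 202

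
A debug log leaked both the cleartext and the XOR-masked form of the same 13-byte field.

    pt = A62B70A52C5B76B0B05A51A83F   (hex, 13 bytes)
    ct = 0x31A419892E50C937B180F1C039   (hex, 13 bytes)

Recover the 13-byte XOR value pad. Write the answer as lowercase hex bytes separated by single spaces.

97 8f 69 2c 02 0b bf 87 01 da a0 68 06

Since ct = pt ⊕ pad, XORing both sides with pt gives pad = pt ⊕ ct.
a6 xor 31 = 97
2b xor a4 = 8f
70 xor 19 = 69
a5 xor 89 = 2c
2c xor 2e = 02
5b xor 50 = 0b
76 xor c9 = bf
b0 xor 37 = 87
b0 xor b1 = 01
5a xor 80 = da
51 xor f1 = a0
a8 xor c0 = 68
3f xor 39 = 06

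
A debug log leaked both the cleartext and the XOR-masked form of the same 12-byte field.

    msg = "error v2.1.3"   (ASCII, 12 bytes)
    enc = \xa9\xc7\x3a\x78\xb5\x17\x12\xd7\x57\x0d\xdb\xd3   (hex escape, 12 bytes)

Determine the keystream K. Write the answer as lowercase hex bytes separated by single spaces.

Since enc = msg ⊕ K, XORing both sides with msg gives K = msg ⊕ enc.
byte 0: 101 XOR 169 = 204
byte 1: 114 XOR 199 = 181
byte 2: 114 XOR  58 =  72
byte 3: 111 XOR 120 =  23
byte 4: 114 XOR 181 = 199
byte 5:  32 XOR  23 =  55
byte 6: 118 XOR  18 = 100
byte 7:  50 XOR 215 = 229
byte 8:  46 XOR  87 = 121
byte 9:  49 XOR  13 =  60
byte 10:  46 XOR 219 = 245
byte 11:  51 XOR 211 = 224

cc b5 48 17 c7 37 64 e5 79 3c f5 e0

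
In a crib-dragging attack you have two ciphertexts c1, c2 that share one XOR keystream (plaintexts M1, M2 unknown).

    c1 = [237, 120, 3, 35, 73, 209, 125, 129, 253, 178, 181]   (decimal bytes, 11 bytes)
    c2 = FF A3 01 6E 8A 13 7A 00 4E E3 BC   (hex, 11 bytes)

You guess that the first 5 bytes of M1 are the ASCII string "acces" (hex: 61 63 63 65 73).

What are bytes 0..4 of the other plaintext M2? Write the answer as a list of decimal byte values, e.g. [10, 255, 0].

[115, 184, 97, 40, 176]

First, c1 ⊕ c2 = (M1 ⊕ K) ⊕ (M2 ⊕ K) = M1 ⊕ M2, so the key drops out. Then M2 = (M1 ⊕ M2) ⊕ M1 over the first 5 bytes.
byte 0: (ed XOR ff) XOR 61 = 12 XOR 61 = 73
byte 1: (78 XOR a3) XOR 63 = db XOR 63 = b8
byte 2: (03 XOR 01) XOR 63 = 02 XOR 63 = 61
byte 3: (23 XOR 6e) XOR 65 = 4d XOR 65 = 28
byte 4: (49 XOR 8a) XOR 73 = c3 XOR 73 = b0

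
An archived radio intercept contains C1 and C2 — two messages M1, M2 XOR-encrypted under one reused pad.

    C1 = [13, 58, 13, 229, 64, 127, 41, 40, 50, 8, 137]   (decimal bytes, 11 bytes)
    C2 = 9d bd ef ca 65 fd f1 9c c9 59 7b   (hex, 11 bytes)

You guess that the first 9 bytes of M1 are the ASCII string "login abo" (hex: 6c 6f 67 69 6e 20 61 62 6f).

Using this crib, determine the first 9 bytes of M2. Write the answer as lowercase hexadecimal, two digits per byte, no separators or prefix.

fce885464ba2b9d694

First, C1 ⊕ C2 = (M1 ⊕ K) ⊕ (M2 ⊕ K) = M1 ⊕ M2, so the key drops out. Then M2 = (M1 ⊕ M2) ⊕ M1 over the first 9 bytes.
byte 0: (0d XOR 9d) XOR 6c = 90 XOR 6c = fc
byte 1: (3a XOR bd) XOR 6f = 87 XOR 6f = e8
byte 2: (0d XOR ef) XOR 67 = e2 XOR 67 = 85
byte 3: (e5 XOR ca) XOR 69 = 2f XOR 69 = 46
byte 4: (40 XOR 65) XOR 6e = 25 XOR 6e = 4b
byte 5: (7f XOR fd) XOR 20 = 82 XOR 20 = a2
byte 6: (29 XOR f1) XOR 61 = d8 XOR 61 = b9
byte 7: (28 XOR 9c) XOR 62 = b4 XOR 62 = d6
byte 8: (32 XOR c9) XOR 6f = fb XOR 6f = 94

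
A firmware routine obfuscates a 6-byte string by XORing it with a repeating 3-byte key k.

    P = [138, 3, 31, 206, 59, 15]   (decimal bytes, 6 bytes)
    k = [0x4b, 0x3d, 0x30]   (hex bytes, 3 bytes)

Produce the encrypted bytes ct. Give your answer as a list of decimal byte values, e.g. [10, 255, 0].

The 3-byte key repeats, so the effective keystream is 4b 3d 30 4b 3d 30.
byte 0: 10001010 XOR 01001011 = 11000001
byte 1: 00000011 XOR 00111101 = 00111110
byte 2: 00011111 XOR 00110000 = 00101111
byte 3: 11001110 XOR 01001011 = 10000101
byte 4: 00111011 XOR 00111101 = 00000110
byte 5: 00001111 XOR 00110000 = 00111111

[193, 62, 47, 133, 6, 63]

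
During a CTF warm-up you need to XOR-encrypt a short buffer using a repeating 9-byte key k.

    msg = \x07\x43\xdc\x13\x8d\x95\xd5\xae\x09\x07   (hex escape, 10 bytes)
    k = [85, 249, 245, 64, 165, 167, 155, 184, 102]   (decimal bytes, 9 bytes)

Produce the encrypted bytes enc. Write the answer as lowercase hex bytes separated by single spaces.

The 9-byte key repeats, so the effective keystream is 55 f9 f5 40 a5 a7 9b b8 66 55.
byte 0: 00000111 ⊕ 01010101 = 01010010
byte 1: 01000011 ⊕ 11111001 = 10111010
byte 2: 11011100 ⊕ 11110101 = 00101001
byte 3: 00010011 ⊕ 01000000 = 01010011
byte 4: 10001101 ⊕ 10100101 = 00101000
byte 5: 10010101 ⊕ 10100111 = 00110010
byte 6: 11010101 ⊕ 10011011 = 01001110
byte 7: 10101110 ⊕ 10111000 = 00010110
byte 8: 00001001 ⊕ 01100110 = 01101111
byte 9: 00000111 ⊕ 01010101 = 01010010

52 ba 29 53 28 32 4e 16 6f 52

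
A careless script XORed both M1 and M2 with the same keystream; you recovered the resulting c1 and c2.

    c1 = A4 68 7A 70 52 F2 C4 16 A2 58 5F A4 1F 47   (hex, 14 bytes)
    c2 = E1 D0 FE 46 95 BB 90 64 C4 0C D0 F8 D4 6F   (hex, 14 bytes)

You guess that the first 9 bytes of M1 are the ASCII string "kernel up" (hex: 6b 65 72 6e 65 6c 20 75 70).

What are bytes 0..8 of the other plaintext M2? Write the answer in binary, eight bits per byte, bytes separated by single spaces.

00101110 11011101 11110110 01011000 10100010 00100101 01110100 00000111 00010110

First, c1 ⊕ c2 = (M1 ⊕ K) ⊕ (M2 ⊕ K) = M1 ⊕ M2, so the key drops out. Then M2 = (M1 ⊕ M2) ⊕ M1 over the first 9 bytes.
byte 0: (a4 ⊕ e1) ⊕ 6b = 45 ⊕ 6b = 2e
byte 1: (68 ⊕ d0) ⊕ 65 = b8 ⊕ 65 = dd
byte 2: (7a ⊕ fe) ⊕ 72 = 84 ⊕ 72 = f6
byte 3: (70 ⊕ 46) ⊕ 6e = 36 ⊕ 6e = 58
byte 4: (52 ⊕ 95) ⊕ 65 = c7 ⊕ 65 = a2
byte 5: (f2 ⊕ bb) ⊕ 6c = 49 ⊕ 6c = 25
byte 6: (c4 ⊕ 90) ⊕ 20 = 54 ⊕ 20 = 74
byte 7: (16 ⊕ 64) ⊕ 75 = 72 ⊕ 75 = 07
byte 8: (a2 ⊕ c4) ⊕ 70 = 66 ⊕ 70 = 16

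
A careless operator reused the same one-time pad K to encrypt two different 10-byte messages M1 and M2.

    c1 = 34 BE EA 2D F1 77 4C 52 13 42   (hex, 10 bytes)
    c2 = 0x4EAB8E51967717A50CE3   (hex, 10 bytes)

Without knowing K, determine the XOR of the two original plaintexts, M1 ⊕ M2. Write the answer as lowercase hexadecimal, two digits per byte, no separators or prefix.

7a15647c67005bf71fa1

c1 ⊕ c2 = (M1 ⊕ K) ⊕ (M2 ⊕ K) = M1 ⊕ M2 — the shared key cancels under XOR.
 52 ⊕  78 = 122
190 ⊕ 171 =  21
234 ⊕ 142 = 100
 45 ⊕  81 = 124
241 ⊕ 150 = 103
119 ⊕ 119 =   0
 76 ⊕  23 =  91
 82 ⊕ 165 = 247
 19 ⊕  12 =  31
 66 ⊕ 227 = 161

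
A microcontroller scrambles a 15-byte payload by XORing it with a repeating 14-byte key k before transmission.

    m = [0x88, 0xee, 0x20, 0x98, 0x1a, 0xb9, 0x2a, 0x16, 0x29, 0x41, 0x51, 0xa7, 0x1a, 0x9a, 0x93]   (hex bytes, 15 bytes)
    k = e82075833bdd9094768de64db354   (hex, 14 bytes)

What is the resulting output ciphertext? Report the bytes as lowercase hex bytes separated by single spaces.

60 ce 55 1b 21 64 ba 82 5f cc b7 ea a9 ce 7b

The 14-byte key repeats, so the effective keystream is e8 20 75 83 3b dd 90 94 76 8d e6 4d b3 54 e8.
byte 0: 88 ^ e8 = 60
byte 1: ee ^ 20 = ce
byte 2: 20 ^ 75 = 55
byte 3: 98 ^ 83 = 1b
byte 4: 1a ^ 3b = 21
byte 5: b9 ^ dd = 64
byte 6: 2a ^ 90 = ba
byte 7: 16 ^ 94 = 82
byte 8: 29 ^ 76 = 5f
byte 9: 41 ^ 8d = cc
byte 10: 51 ^ e6 = b7
byte 11: a7 ^ 4d = ea
byte 12: 1a ^ b3 = a9
byte 13: 9a ^ 54 = ce
byte 14: 93 ^ e8 = 7b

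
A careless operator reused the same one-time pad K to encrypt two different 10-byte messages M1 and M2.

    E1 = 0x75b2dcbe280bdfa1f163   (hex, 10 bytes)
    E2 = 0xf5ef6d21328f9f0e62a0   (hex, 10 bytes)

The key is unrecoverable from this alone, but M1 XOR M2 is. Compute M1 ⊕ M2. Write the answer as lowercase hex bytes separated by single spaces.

80 5d b1 9f 1a 84 40 af 93 c3

E1 ⊕ E2 = (M1 ⊕ K) ⊕ (M2 ⊕ K) = M1 ⊕ M2 — the shared key cancels under XOR.
75 ⊕ f5 = 80
b2 ⊕ ef = 5d
dc ⊕ 6d = b1
be ⊕ 21 = 9f
28 ⊕ 32 = 1a
0b ⊕ 8f = 84
df ⊕ 9f = 40
a1 ⊕ 0e = af
f1 ⊕ 62 = 93
63 ⊕ a0 = c3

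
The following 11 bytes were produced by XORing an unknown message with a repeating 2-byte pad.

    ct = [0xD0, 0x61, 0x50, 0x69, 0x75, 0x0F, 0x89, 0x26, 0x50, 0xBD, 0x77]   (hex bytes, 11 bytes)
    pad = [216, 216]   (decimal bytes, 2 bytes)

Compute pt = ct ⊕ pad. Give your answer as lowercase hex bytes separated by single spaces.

08 b9 88 b1 ad d7 51 fe 88 65 af

The 2-byte key repeats, so the effective keystream is d8 d8 d8 d8 d8 d8 d8 d8 d8 d8 d8.
byte 0: d0 ⊕ d8 = 08
byte 1: 61 ⊕ d8 = b9
byte 2: 50 ⊕ d8 = 88
byte 3: 69 ⊕ d8 = b1
byte 4: 75 ⊕ d8 = ad
byte 5: 0f ⊕ d8 = d7
byte 6: 89 ⊕ d8 = 51
byte 7: 26 ⊕ d8 = fe
byte 8: 50 ⊕ d8 = 88
byte 9: bd ⊕ d8 = 65
byte 10: 77 ⊕ d8 = af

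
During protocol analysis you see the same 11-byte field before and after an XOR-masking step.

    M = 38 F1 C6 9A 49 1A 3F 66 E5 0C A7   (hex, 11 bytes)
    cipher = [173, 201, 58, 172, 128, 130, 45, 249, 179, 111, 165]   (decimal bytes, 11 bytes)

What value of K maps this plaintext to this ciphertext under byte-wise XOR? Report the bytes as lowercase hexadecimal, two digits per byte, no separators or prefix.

Since cipher = M ⊕ K, XORing both sides with M gives K = M ⊕ cipher.
byte 0: 38 XOR ad = 95
byte 1: f1 XOR c9 = 38
byte 2: c6 XOR 3a = fc
byte 3: 9a XOR ac = 36
byte 4: 49 XOR 80 = c9
byte 5: 1a XOR 82 = 98
byte 6: 3f XOR 2d = 12
byte 7: 66 XOR f9 = 9f
byte 8: e5 XOR b3 = 56
byte 9: 0c XOR 6f = 63
byte 10: a7 XOR a5 = 02

9538fc36c998129f566302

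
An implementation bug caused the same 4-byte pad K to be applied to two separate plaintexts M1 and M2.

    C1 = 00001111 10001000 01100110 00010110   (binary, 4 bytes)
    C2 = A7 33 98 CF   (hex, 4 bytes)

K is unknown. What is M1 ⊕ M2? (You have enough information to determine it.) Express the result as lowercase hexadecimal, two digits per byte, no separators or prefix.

C1 ⊕ C2 = (M1 ⊕ K) ⊕ (M2 ⊕ K) = M1 ⊕ M2 — the shared key cancels under XOR.
00001111 ⊕ 10100111 = 10101000
10001000 ⊕ 00110011 = 10111011
01100110 ⊕ 10011000 = 11111110
00010110 ⊕ 11001111 = 11011001

a8bbfed9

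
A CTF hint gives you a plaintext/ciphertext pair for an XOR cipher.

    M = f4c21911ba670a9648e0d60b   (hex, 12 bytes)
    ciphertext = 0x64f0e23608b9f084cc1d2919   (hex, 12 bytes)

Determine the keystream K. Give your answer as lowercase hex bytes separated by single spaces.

90 32 fb 27 b2 de fa 12 84 fd ff 12

Since ciphertext = M ⊕ K, XORing both sides with M gives K = M ⊕ ciphertext.
244 XOR 100 = 144
194 XOR 240 =  50
 25 XOR 226 = 251
 17 XOR  54 =  39
186 XOR   8 = 178
103 XOR 185 = 222
 10 XOR 240 = 250
150 XOR 132 =  18
 72 XOR 204 = 132
224 XOR  29 = 253
214 XOR  41 = 255
 11 XOR  25 =  18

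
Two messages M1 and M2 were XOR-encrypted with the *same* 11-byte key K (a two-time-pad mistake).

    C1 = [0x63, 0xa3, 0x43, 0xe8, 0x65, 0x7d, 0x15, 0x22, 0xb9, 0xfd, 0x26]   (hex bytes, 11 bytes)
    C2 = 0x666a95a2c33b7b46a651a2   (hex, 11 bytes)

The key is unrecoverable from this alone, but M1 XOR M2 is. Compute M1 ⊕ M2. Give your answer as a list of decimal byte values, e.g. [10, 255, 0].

[5, 201, 214, 74, 166, 70, 110, 100, 31, 172, 132]

C1 ⊕ C2 = (M1 ⊕ K) ⊕ (M2 ⊕ K) = M1 ⊕ M2 — the shared key cancels under XOR.
byte 0: 01100011 ^ 01100110 = 00000101
byte 1: 10100011 ^ 01101010 = 11001001
byte 2: 01000011 ^ 10010101 = 11010110
byte 3: 11101000 ^ 10100010 = 01001010
byte 4: 01100101 ^ 11000011 = 10100110
byte 5: 01111101 ^ 00111011 = 01000110
byte 6: 00010101 ^ 01111011 = 01101110
byte 7: 00100010 ^ 01000110 = 01100100
byte 8: 10111001 ^ 10100110 = 00011111
byte 9: 11111101 ^ 01010001 = 10101100
byte 10: 00100110 ^ 10100010 = 10000100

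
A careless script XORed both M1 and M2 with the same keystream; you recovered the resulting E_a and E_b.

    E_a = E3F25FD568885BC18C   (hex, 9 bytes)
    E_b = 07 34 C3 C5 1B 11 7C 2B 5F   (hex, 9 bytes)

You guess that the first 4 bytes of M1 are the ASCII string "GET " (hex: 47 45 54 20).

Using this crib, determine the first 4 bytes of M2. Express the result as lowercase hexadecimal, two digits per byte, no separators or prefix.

a383c830

First, E_a ⊕ E_b = (M1 ⊕ K) ⊕ (M2 ⊕ K) = M1 ⊕ M2, so the key drops out. Then M2 = (M1 ⊕ M2) ⊕ M1 over the first 4 bytes.
byte 0: (e3 ⊕ 07) ⊕ 47 = e4 ⊕ 47 = a3
byte 1: (f2 ⊕ 34) ⊕ 45 = c6 ⊕ 45 = 83
byte 2: (5f ⊕ c3) ⊕ 54 = 9c ⊕ 54 = c8
byte 3: (d5 ⊕ c5) ⊕ 20 = 10 ⊕ 20 = 30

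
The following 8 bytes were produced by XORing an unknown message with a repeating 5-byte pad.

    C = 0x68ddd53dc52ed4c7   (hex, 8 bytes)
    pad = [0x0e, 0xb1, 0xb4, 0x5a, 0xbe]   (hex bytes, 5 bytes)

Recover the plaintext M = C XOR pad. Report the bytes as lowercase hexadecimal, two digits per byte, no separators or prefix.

The 5-byte key repeats, so the effective keystream is 0e b1 b4 5a be 0e b1 b4.
byte 0: 68 ^ 0e = 66
byte 1: dd ^ b1 = 6c
byte 2: d5 ^ b4 = 61
byte 3: 3d ^ 5a = 67
byte 4: c5 ^ be = 7b
byte 5: 2e ^ 0e = 20
byte 6: d4 ^ b1 = 65
byte 7: c7 ^ b4 = 73

666c61677b206573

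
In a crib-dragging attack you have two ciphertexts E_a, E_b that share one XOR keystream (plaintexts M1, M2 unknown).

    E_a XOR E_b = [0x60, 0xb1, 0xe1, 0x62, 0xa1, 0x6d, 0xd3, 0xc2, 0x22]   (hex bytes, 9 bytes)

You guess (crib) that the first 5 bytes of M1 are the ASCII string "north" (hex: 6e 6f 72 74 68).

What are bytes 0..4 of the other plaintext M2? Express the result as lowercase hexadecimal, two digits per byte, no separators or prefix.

Since E_a ⊕ E_b = M1 ⊕ M2, XORing with the guessed M1 bytes yields the corresponding M2 bytes: M2 = (E_a ⊕ E_b) ⊕ M1.
byte 0: 60 ⊕ 6e = 0e
byte 1: b1 ⊕ 6f = de
byte 2: e1 ⊕ 72 = 93
byte 3: 62 ⊕ 74 = 16
byte 4: a1 ⊕ 68 = c9

0ede9316c9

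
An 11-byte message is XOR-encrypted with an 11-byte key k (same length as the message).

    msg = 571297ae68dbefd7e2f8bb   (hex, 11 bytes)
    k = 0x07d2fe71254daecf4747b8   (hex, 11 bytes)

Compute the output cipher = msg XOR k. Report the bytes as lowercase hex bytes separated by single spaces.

50 c0 69 df 4d 96 41 18 a5 bf 03

byte 0: 57 ⊕ 07 = 50
byte 1: 12 ⊕ d2 = c0
byte 2: 97 ⊕ fe = 69
byte 3: ae ⊕ 71 = df
byte 4: 68 ⊕ 25 = 4d
byte 5: db ⊕ 4d = 96
byte 6: ef ⊕ ae = 41
byte 7: d7 ⊕ cf = 18
byte 8: e2 ⊕ 47 = a5
byte 9: f8 ⊕ 47 = bf
byte 10: bb ⊕ b8 = 03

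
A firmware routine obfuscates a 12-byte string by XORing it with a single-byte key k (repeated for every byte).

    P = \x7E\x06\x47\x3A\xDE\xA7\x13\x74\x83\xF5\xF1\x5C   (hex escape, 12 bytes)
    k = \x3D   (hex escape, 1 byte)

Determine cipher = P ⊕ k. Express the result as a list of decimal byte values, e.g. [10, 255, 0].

[67, 59, 122, 7, 227, 154, 46, 73, 190, 200, 204, 97]

The 1-byte key repeats, so the effective keystream is 3d 3d 3d 3d 3d 3d 3d 3d 3d 3d 3d 3d.
byte 0: 7e XOR 3d = 43
byte 1: 06 XOR 3d = 3b
byte 2: 47 XOR 3d = 7a
byte 3: 3a XOR 3d = 07
byte 4: de XOR 3d = e3
byte 5: a7 XOR 3d = 9a
byte 6: 13 XOR 3d = 2e
byte 7: 74 XOR 3d = 49
byte 8: 83 XOR 3d = be
byte 9: f5 XOR 3d = c8
byte 10: f1 XOR 3d = cc
byte 11: 5c XOR 3d = 61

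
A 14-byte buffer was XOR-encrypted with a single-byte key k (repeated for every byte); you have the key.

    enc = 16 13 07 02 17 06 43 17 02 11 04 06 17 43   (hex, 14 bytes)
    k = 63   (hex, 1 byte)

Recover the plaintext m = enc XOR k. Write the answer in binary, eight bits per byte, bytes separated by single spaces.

The 1-byte key repeats, so the effective keystream is 63 63 63 63 63 63 63 63 63 63 63 63 63 63.
byte 0: 00010110 ⊕ 01100011 = 01110101
byte 1: 00010011 ⊕ 01100011 = 01110000
byte 2: 00000111 ⊕ 01100011 = 01100100
byte 3: 00000010 ⊕ 01100011 = 01100001
byte 4: 00010111 ⊕ 01100011 = 01110100
byte 5: 00000110 ⊕ 01100011 = 01100101
byte 6: 01000011 ⊕ 01100011 = 00100000
byte 7: 00010111 ⊕ 01100011 = 01110100
byte 8: 00000010 ⊕ 01100011 = 01100001
byte 9: 00010001 ⊕ 01100011 = 01110010
byte 10: 00000100 ⊕ 01100011 = 01100111
byte 11: 00000110 ⊕ 01100011 = 01100101
byte 12: 00010111 ⊕ 01100011 = 01110100
byte 13: 01000011 ⊕ 01100011 = 00100000

01110101 01110000 01100100 01100001 01110100 01100101 00100000 01110100 01100001 01110010 01100111 01100101 01110100 00100000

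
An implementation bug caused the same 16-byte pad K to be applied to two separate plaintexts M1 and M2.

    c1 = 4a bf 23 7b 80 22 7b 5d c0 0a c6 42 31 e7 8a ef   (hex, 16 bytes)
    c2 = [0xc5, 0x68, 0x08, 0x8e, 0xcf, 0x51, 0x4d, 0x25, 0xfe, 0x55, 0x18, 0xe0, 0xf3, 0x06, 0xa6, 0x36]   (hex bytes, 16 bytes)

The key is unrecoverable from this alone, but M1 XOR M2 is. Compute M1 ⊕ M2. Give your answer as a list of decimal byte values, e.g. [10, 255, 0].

[143, 215, 43, 245, 79, 115, 54, 120, 62, 95, 222, 162, 194, 225, 44, 217]

c1 ⊕ c2 = (M1 ⊕ K) ⊕ (M2 ⊕ K) = M1 ⊕ M2 — the shared key cancels under XOR.
01001010 xor 11000101 = 10001111
10111111 xor 01101000 = 11010111
00100011 xor 00001000 = 00101011
01111011 xor 10001110 = 11110101
10000000 xor 11001111 = 01001111
00100010 xor 01010001 = 01110011
01111011 xor 01001101 = 00110110
01011101 xor 00100101 = 01111000
11000000 xor 11111110 = 00111110
00001010 xor 01010101 = 01011111
11000110 xor 00011000 = 11011110
01000010 xor 11100000 = 10100010
00110001 xor 11110011 = 11000010
11100111 xor 00000110 = 11100001
10001010 xor 10100110 = 00101100
11101111 xor 00110110 = 11011001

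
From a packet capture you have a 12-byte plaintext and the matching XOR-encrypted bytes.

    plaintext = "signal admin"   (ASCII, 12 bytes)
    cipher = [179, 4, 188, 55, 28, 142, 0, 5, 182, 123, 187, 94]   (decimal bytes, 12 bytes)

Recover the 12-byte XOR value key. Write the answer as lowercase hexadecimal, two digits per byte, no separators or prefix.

c06ddb597de22064d216d230

Since cipher = plaintext ⊕ key, XORing both sides with plaintext gives key = plaintext ⊕ cipher.
115 ^ 179 = 192
105 ^   4 = 109
103 ^ 188 = 219
110 ^  55 =  89
 97 ^  28 = 125
108 ^ 142 = 226
 32 ^   0 =  32
 97 ^   5 = 100
100 ^ 182 = 210
109 ^ 123 =  22
105 ^ 187 = 210
110 ^  94 =  48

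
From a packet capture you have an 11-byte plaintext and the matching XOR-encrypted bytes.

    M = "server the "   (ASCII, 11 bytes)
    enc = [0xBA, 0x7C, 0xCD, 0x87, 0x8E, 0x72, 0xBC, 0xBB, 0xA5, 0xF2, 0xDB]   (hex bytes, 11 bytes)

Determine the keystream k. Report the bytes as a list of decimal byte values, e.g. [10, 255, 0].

Since enc = M ⊕ k, XORing both sides with M gives k = M ⊕ enc.
byte 0: 01110011 ^ 10111010 = 11001001
byte 1: 01100101 ^ 01111100 = 00011001
byte 2: 01110010 ^ 11001101 = 10111111
byte 3: 01110110 ^ 10000111 = 11110001
byte 4: 01100101 ^ 10001110 = 11101011
byte 5: 01110010 ^ 01110010 = 00000000
byte 6: 00100000 ^ 10111100 = 10011100
byte 7: 01110100 ^ 10111011 = 11001111
byte 8: 01101000 ^ 10100101 = 11001101
byte 9: 01100101 ^ 11110010 = 10010111
byte 10: 00100000 ^ 11011011 = 11111011

[201, 25, 191, 241, 235, 0, 156, 207, 205, 151, 251]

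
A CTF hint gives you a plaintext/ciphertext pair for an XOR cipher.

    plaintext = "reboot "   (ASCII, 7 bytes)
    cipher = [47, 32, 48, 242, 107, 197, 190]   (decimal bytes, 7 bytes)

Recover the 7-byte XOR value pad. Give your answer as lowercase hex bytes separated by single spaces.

Since cipher = plaintext ⊕ pad, XORing both sides with plaintext gives pad = plaintext ⊕ cipher.
114 xor  47 =  93
101 xor  32 =  69
 98 xor  48 =  82
111 xor 242 = 157
111 xor 107 =   4
116 xor 197 = 177
 32 xor 190 = 158

5d 45 52 9d 04 b1 9e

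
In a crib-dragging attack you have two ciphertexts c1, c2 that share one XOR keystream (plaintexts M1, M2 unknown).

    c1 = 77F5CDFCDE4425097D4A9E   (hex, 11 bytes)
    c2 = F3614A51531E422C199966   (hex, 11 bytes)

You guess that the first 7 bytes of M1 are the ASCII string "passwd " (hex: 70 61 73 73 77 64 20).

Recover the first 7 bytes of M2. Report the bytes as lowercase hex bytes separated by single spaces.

f4 f5 f4 de fa 3e 47

First, c1 ⊕ c2 = (M1 ⊕ K) ⊕ (M2 ⊕ K) = M1 ⊕ M2, so the key drops out. Then M2 = (M1 ⊕ M2) ⊕ M1 over the first 7 bytes.
byte 0: (77 XOR f3) XOR 70 = 84 XOR 70 = f4
byte 1: (f5 XOR 61) XOR 61 = 94 XOR 61 = f5
byte 2: (cd XOR 4a) XOR 73 = 87 XOR 73 = f4
byte 3: (fc XOR 51) XOR 73 = ad XOR 73 = de
byte 4: (de XOR 53) XOR 77 = 8d XOR 77 = fa
byte 5: (44 XOR 1e) XOR 64 = 5a XOR 64 = 3e
byte 6: (25 XOR 42) XOR 20 = 67 XOR 20 = 47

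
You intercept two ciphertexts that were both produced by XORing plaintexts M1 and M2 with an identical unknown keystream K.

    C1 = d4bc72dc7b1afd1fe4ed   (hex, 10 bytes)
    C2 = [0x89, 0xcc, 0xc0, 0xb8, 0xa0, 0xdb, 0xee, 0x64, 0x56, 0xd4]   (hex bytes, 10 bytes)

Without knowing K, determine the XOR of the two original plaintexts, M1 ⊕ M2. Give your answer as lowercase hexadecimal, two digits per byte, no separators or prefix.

5d70b264dbc1137bb239

C1 ⊕ C2 = (M1 ⊕ K) ⊕ (M2 ⊕ K) = M1 ⊕ M2 — the shared key cancels under XOR.
d4 XOR 89 = 5d
bc XOR cc = 70
72 XOR c0 = b2
dc XOR b8 = 64
7b XOR a0 = db
1a XOR db = c1
fd XOR ee = 13
1f XOR 64 = 7b
e4 XOR 56 = b2
ed XOR d4 = 39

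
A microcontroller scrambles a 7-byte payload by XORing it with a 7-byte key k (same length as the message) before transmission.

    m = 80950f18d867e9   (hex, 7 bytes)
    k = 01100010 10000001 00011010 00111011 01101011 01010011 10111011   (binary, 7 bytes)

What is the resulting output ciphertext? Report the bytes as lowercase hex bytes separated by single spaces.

XOR is its own inverse, so applying the key byte-wise gives the result directly.
128 ⊕  98 = 226
149 ⊕ 129 =  20
 15 ⊕  26 =  21
 24 ⊕  59 =  35
216 ⊕ 107 = 179
103 ⊕  83 =  52
233 ⊕ 187 =  82

e2 14 15 23 b3 34 52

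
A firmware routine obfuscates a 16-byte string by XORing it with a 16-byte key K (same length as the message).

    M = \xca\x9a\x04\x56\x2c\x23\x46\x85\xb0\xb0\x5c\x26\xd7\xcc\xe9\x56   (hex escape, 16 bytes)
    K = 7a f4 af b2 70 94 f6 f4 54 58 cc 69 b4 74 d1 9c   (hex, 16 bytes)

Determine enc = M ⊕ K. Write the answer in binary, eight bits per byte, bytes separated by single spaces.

XOR is its own inverse, so applying the key byte-wise gives the result directly.
ca ⊕ 7a = b0
9a ⊕ f4 = 6e
04 ⊕ af = ab
56 ⊕ b2 = e4
2c ⊕ 70 = 5c
23 ⊕ 94 = b7
46 ⊕ f6 = b0
85 ⊕ f4 = 71
b0 ⊕ 54 = e4
b0 ⊕ 58 = e8
5c ⊕ cc = 90
26 ⊕ 69 = 4f
d7 ⊕ b4 = 63
cc ⊕ 74 = b8
e9 ⊕ d1 = 38
56 ⊕ 9c = ca

10110000 01101110 10101011 11100100 01011100 10110111 10110000 01110001 11100100 11101000 10010000 01001111 01100011 10111000 00111000 11001010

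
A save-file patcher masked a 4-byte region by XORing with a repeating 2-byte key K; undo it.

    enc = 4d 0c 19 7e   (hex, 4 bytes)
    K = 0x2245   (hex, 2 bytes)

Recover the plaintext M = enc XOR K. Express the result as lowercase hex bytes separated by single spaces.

6f 49 3b 3b

The 2-byte key repeats, so the effective keystream is 22 45 22 45.
byte 0: 4d ⊕ 22 = 6f
byte 1: 0c ⊕ 45 = 49
byte 2: 19 ⊕ 22 = 3b
byte 3: 7e ⊕ 45 = 3b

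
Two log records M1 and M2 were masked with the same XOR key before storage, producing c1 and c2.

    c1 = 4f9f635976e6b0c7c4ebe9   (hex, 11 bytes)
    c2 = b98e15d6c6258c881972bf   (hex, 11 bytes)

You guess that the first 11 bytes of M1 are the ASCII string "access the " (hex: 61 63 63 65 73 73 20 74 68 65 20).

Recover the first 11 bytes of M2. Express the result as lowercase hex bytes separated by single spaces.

First, c1 ⊕ c2 = (M1 ⊕ K) ⊕ (M2 ⊕ K) = M1 ⊕ M2, so the key drops out. Then M2 = (M1 ⊕ M2) ⊕ M1 over the first 11 bytes.
byte 0: (4f XOR b9) XOR 61 = f6 XOR 61 = 97
byte 1: (9f XOR 8e) XOR 63 = 11 XOR 63 = 72
byte 2: (63 XOR 15) XOR 63 = 76 XOR 63 = 15
byte 3: (59 XOR d6) XOR 65 = 8f XOR 65 = ea
byte 4: (76 XOR c6) XOR 73 = b0 XOR 73 = c3
byte 5: (e6 XOR 25) XOR 73 = c3 XOR 73 = b0
byte 6: (b0 XOR 8c) XOR 20 = 3c XOR 20 = 1c
byte 7: (c7 XOR 88) XOR 74 = 4f XOR 74 = 3b
byte 8: (c4 XOR 19) XOR 68 = dd XOR 68 = b5
byte 9: (eb XOR 72) XOR 65 = 99 XOR 65 = fc
byte 10: (e9 XOR bf) XOR 20 = 56 XOR 20 = 76

97 72 15 ea c3 b0 1c 3b b5 fc 76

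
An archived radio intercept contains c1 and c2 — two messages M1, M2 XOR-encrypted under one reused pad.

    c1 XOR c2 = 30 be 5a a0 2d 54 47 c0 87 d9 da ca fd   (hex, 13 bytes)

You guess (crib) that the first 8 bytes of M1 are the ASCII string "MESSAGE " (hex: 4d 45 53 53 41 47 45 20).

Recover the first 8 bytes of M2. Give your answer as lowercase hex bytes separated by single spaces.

7d fb 09 f3 6c 13 02 e0

Since c1 ⊕ c2 = M1 ⊕ M2, XORing with the guessed M1 bytes yields the corresponding M2 bytes: M2 = (c1 ⊕ c2) ⊕ M1.
byte 0: 30 XOR 4d = 7d
byte 1: be XOR 45 = fb
byte 2: 5a XOR 53 = 09
byte 3: a0 XOR 53 = f3
byte 4: 2d XOR 41 = 6c
byte 5: 54 XOR 47 = 13
byte 6: 47 XOR 45 = 02
byte 7: c0 XOR 20 = e0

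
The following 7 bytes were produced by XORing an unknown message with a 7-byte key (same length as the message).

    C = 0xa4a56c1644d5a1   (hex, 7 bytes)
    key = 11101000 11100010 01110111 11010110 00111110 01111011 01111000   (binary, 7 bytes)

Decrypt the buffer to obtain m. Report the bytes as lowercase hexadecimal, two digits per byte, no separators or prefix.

4c471bc07aaed9

10100100 ⊕ 11101000 = 01001100
10100101 ⊕ 11100010 = 01000111
01101100 ⊕ 01110111 = 00011011
00010110 ⊕ 11010110 = 11000000
01000100 ⊕ 00111110 = 01111010
11010101 ⊕ 01111011 = 10101110
10100001 ⊕ 01111000 = 11011001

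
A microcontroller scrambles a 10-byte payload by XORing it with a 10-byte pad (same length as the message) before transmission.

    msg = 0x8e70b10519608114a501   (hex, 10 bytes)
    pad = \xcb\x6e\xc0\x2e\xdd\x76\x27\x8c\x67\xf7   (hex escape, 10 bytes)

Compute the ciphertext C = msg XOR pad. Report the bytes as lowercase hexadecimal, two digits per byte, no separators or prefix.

451e712bc416a698c2f6

XOR is its own inverse, so applying the key byte-wise gives the result directly.
8e xor cb = 45
70 xor 6e = 1e
b1 xor c0 = 71
05 xor 2e = 2b
19 xor dd = c4
60 xor 76 = 16
81 xor 27 = a6
14 xor 8c = 98
a5 xor 67 = c2
01 xor f7 = f6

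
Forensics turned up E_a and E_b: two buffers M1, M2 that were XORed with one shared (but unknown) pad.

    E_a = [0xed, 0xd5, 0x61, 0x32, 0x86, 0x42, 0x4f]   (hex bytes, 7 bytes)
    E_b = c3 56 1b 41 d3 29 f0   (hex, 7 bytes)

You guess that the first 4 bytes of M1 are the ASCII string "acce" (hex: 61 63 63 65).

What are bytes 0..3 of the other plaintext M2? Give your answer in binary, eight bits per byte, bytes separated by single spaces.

First, E_a ⊕ E_b = (M1 ⊕ K) ⊕ (M2 ⊕ K) = M1 ⊕ M2, so the key drops out. Then M2 = (M1 ⊕ M2) ⊕ M1 over the first 4 bytes.
byte 0: (ed ^ c3) ^ 61 = 2e ^ 61 = 4f
byte 1: (d5 ^ 56) ^ 63 = 83 ^ 63 = e0
byte 2: (61 ^ 1b) ^ 63 = 7a ^ 63 = 19
byte 3: (32 ^ 41) ^ 65 = 73 ^ 65 = 16

01001111 11100000 00011001 00010110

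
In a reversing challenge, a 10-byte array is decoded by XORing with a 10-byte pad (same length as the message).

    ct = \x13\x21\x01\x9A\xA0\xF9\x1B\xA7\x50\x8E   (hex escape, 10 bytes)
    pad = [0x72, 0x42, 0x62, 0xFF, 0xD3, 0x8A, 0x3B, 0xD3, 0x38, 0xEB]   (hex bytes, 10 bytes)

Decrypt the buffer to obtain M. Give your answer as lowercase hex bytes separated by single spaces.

byte 0: 13 ⊕ 72 = 61
byte 1: 21 ⊕ 42 = 63
byte 2: 01 ⊕ 62 = 63
byte 3: 9a ⊕ ff = 65
byte 4: a0 ⊕ d3 = 73
byte 5: f9 ⊕ 8a = 73
byte 6: 1b ⊕ 3b = 20
byte 7: a7 ⊕ d3 = 74
byte 8: 50 ⊕ 38 = 68
byte 9: 8e ⊕ eb = 65

61 63 63 65 73 73 20 74 68 65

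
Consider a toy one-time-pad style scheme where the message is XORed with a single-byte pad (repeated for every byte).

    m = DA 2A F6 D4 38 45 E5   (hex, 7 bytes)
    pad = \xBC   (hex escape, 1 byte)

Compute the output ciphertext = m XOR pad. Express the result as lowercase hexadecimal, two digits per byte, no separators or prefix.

66964a6884f959

The 1-byte key repeats, so the effective keystream is bc bc bc bc bc bc bc.
byte 0: da XOR bc = 66
byte 1: 2a XOR bc = 96
byte 2: f6 XOR bc = 4a
byte 3: d4 XOR bc = 68
byte 4: 38 XOR bc = 84
byte 5: 45 XOR bc = f9
byte 6: e5 XOR bc = 59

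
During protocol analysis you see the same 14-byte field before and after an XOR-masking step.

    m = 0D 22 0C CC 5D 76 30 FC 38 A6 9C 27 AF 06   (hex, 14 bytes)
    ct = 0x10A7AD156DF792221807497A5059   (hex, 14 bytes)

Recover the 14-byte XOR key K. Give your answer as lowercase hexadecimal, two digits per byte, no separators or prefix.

1d85a1d93081a2de20a1d55dff5f

Since ct = m ⊕ K, XORing both sides with m gives K = m ⊕ ct.
0d xor 10 = 1d
22 xor a7 = 85
0c xor ad = a1
cc xor 15 = d9
5d xor 6d = 30
76 xor f7 = 81
30 xor 92 = a2
fc xor 22 = de
38 xor 18 = 20
a6 xor 07 = a1
9c xor 49 = d5
27 xor 7a = 5d
af xor 50 = ff
06 xor 59 = 5f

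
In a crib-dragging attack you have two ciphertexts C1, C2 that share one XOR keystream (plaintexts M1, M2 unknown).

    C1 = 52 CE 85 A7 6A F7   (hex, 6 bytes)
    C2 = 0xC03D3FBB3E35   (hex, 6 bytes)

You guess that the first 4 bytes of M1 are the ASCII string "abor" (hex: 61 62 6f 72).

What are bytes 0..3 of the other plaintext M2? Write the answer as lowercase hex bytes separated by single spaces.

First, C1 ⊕ C2 = (M1 ⊕ K) ⊕ (M2 ⊕ K) = M1 ⊕ M2, so the key drops out. Then M2 = (M1 ⊕ M2) ⊕ M1 over the first 4 bytes.
byte 0: (52 ^ c0) ^ 61 = 92 ^ 61 = f3
byte 1: (ce ^ 3d) ^ 62 = f3 ^ 62 = 91
byte 2: (85 ^ 3f) ^ 6f = ba ^ 6f = d5
byte 3: (a7 ^ bb) ^ 72 = 1c ^ 72 = 6e

f3 91 d5 6e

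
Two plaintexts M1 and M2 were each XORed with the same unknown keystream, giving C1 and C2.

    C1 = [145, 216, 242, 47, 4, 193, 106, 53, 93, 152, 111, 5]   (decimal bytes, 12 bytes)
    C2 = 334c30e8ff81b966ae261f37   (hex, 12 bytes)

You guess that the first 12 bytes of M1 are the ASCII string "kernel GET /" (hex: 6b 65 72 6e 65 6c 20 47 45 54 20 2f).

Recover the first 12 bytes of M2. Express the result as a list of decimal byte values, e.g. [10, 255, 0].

[201, 241, 176, 169, 158, 44, 243, 20, 182, 234, 80, 29]

First, C1 ⊕ C2 = (M1 ⊕ K) ⊕ (M2 ⊕ K) = M1 ⊕ M2, so the key drops out. Then M2 = (M1 ⊕ M2) ⊕ M1 over the first 12 bytes.
byte 0: (91 ^ 33) ^ 6b = a2 ^ 6b = c9
byte 1: (d8 ^ 4c) ^ 65 = 94 ^ 65 = f1
byte 2: (f2 ^ 30) ^ 72 = c2 ^ 72 = b0
byte 3: (2f ^ e8) ^ 6e = c7 ^ 6e = a9
byte 4: (04 ^ ff) ^ 65 = fb ^ 65 = 9e
byte 5: (c1 ^ 81) ^ 6c = 40 ^ 6c = 2c
byte 6: (6a ^ b9) ^ 20 = d3 ^ 20 = f3
byte 7: (35 ^ 66) ^ 47 = 53 ^ 47 = 14
byte 8: (5d ^ ae) ^ 45 = f3 ^ 45 = b6
byte 9: (98 ^ 26) ^ 54 = be ^ 54 = ea
byte 10: (6f ^ 1f) ^ 20 = 70 ^ 20 = 50
byte 11: (05 ^ 37) ^ 2f = 32 ^ 2f = 1d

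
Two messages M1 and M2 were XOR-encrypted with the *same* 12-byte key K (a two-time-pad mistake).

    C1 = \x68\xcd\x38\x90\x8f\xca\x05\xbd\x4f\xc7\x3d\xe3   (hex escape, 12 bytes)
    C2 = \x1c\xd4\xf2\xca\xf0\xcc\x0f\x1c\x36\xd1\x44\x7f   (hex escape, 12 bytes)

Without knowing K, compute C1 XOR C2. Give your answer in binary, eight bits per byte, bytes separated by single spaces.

C1 ⊕ C2 = (M1 ⊕ K) ⊕ (M2 ⊕ K) = M1 ⊕ M2 — the shared key cancels under XOR.
byte 0: 68 XOR 1c = 74
byte 1: cd XOR d4 = 19
byte 2: 38 XOR f2 = ca
byte 3: 90 XOR ca = 5a
byte 4: 8f XOR f0 = 7f
byte 5: ca XOR cc = 06
byte 6: 05 XOR 0f = 0a
byte 7: bd XOR 1c = a1
byte 8: 4f XOR 36 = 79
byte 9: c7 XOR d1 = 16
byte 10: 3d XOR 44 = 79
byte 11: e3 XOR 7f = 9c

01110100 00011001 11001010 01011010 01111111 00000110 00001010 10100001 01111001 00010110 01111001 10011100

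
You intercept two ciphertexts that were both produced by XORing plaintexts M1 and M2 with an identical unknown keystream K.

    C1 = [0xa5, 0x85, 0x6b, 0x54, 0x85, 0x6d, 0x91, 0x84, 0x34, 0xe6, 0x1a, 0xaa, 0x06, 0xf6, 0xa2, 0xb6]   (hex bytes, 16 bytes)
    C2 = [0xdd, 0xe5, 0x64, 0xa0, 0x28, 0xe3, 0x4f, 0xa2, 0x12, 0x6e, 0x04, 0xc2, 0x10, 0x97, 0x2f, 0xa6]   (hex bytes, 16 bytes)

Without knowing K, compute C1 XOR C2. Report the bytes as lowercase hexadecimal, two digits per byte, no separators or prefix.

78600ff4ad8ede2626881e6816618d10

C1 ⊕ C2 = (M1 ⊕ K) ⊕ (M2 ⊕ K) = M1 ⊕ M2 — the shared key cancels under XOR.
a5 xor dd = 78
85 xor e5 = 60
6b xor 64 = 0f
54 xor a0 = f4
85 xor 28 = ad
6d xor e3 = 8e
91 xor 4f = de
84 xor a2 = 26
34 xor 12 = 26
e6 xor 6e = 88
1a xor 04 = 1e
aa xor c2 = 68
06 xor 10 = 16
f6 xor 97 = 61
a2 xor 2f = 8d
b6 xor a6 = 10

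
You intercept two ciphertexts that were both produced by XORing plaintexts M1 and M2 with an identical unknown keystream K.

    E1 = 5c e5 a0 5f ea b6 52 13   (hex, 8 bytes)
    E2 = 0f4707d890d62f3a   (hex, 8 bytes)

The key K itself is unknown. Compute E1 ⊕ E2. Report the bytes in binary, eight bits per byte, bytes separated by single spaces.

E1 ⊕ E2 = (M1 ⊕ K) ⊕ (M2 ⊕ K) = M1 ⊕ M2 — the shared key cancels under XOR.
5c XOR 0f = 53
e5 XOR 47 = a2
a0 XOR 07 = a7
5f XOR d8 = 87
ea XOR 90 = 7a
b6 XOR d6 = 60
52 XOR 2f = 7d
13 XOR 3a = 29

01010011 10100010 10100111 10000111 01111010 01100000 01111101 00101001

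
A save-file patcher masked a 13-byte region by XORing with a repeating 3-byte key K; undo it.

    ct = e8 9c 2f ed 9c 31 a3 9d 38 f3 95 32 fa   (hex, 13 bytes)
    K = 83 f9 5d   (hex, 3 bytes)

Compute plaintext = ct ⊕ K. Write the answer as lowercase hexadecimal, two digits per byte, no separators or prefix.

6b65726e656c206465706c6f79

The 3-byte key repeats, so the effective keystream is 83 f9 5d 83 f9 5d 83 f9 5d 83 f9 5d 83.
byte 0: 11101000 XOR 10000011 = 01101011
byte 1: 10011100 XOR 11111001 = 01100101
byte 2: 00101111 XOR 01011101 = 01110010
byte 3: 11101101 XOR 10000011 = 01101110
byte 4: 10011100 XOR 11111001 = 01100101
byte 5: 00110001 XOR 01011101 = 01101100
byte 6: 10100011 XOR 10000011 = 00100000
byte 7: 10011101 XOR 11111001 = 01100100
byte 8: 00111000 XOR 01011101 = 01100101
byte 9: 11110011 XOR 10000011 = 01110000
byte 10: 10010101 XOR 11111001 = 01101100
byte 11: 00110010 XOR 01011101 = 01101111
byte 12: 11111010 XOR 10000011 = 01111001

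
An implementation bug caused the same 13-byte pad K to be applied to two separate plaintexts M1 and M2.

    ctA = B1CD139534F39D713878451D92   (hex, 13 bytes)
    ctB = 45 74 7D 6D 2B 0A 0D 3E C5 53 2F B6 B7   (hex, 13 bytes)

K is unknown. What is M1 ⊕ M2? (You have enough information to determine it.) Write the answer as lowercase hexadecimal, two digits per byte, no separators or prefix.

ctA ⊕ ctB = (M1 ⊕ K) ⊕ (M2 ⊕ K) = M1 ⊕ M2 — the shared key cancels under XOR.
byte 0: b1 xor 45 = f4
byte 1: cd xor 74 = b9
byte 2: 13 xor 7d = 6e
byte 3: 95 xor 6d = f8
byte 4: 34 xor 2b = 1f
byte 5: f3 xor 0a = f9
byte 6: 9d xor 0d = 90
byte 7: 71 xor 3e = 4f
byte 8: 38 xor c5 = fd
byte 9: 78 xor 53 = 2b
byte 10: 45 xor 2f = 6a
byte 11: 1d xor b6 = ab
byte 12: 92 xor b7 = 25

f4b96ef81ff9904ffd2b6aab25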